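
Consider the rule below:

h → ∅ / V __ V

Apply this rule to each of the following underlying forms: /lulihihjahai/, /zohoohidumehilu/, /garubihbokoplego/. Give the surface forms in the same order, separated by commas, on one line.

/lulihihjahai/: /h/ occurs between vowels /i/ and /i/, so it deletes. /h/ occurs between vowels /a/ and /a/, so it deletes. → [luliihjaai].
/zohoohidumehilu/: /h/ occurs between vowels /o/ and /o/, so it deletes. /h/ occurs between vowels /o/ and /i/, so it deletes. /h/ occurs between vowels /e/ and /i/, so it deletes. → [zoooidumeilu].
/garubihbokoplego/: the rule's environment is not met; surfaces unchanged as [garubihbokoplego].

luliihjaai, zoooidumeilu, garubihbokoplego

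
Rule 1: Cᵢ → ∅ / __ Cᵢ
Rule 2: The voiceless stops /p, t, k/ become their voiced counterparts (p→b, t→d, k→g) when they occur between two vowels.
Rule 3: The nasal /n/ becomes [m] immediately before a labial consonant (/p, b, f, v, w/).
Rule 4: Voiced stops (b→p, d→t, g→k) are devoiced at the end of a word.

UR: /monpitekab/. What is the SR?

Rule 1 (degemination): no segment meets the environment; /monpitekab/ is unchanged.
Rule 2 (intervocalic voicing): /t/ is a voiceless stop between vowels /i/ and /e/, so it voices to [d]. /k/ is a voiceless stop between vowels /e/ and /a/, so it voices to [g]. /monpitekab/ → monpidegab.
Rule 3 (nasal place assimilation): /n/ precedes the labial consonant /p/, so it assimilates in place to [m]. /monpidegab/ → mompidegab.
Rule 4 (final devoicing): /b/ is a voiced stop in word-final position, so it devoices to [p]. /mompidegab/ → mompidegap.

mompidegap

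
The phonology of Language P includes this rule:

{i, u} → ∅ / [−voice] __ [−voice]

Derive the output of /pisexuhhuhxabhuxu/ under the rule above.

/i/ is a high vowel flanked by voiceless consonants /p/ and /s/, so it deletes.
/u/ is a high vowel flanked by voiceless consonants /x/ and /h/, so it deletes.
/u/ is a high vowel flanked by voiceless consonants /h/ and /h/, so it deletes.
/u/ is a high vowel flanked by voiceless consonants /h/ and /x/, so it deletes.
Surface form: [psexhhhxabhxu].

psexhhhxabhxu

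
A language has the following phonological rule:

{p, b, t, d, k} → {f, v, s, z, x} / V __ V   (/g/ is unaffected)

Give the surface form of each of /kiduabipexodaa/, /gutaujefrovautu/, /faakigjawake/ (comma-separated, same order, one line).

/kiduabipexodaa/: /d/ is a stop between vowels /i/ and /u/, so it spirantizes to the fricative [z]. /b/ is a stop between vowels /a/ and /i/, so it spirantizes to the fricative [v]. /p/ is a stop between vowels /i/ and /e/, so it spirantizes to the fricative [f]. /d/ is a stop between vowels /o/ and /a/, so it spirantizes to the fricative [z]. → [kizuavifexozaa].
/gutaujefrovautu/: /t/ is a stop between vowels /u/ and /a/, so it spirantizes to the fricative [s]. /t/ is a stop between vowels /u/ and /u/, so it spirantizes to the fricative [s]. → [gusaujefrovausu].
/faakigjawake/: /k/ is a stop between vowels /a/ and /i/, so it spirantizes to the fricative [x]. /k/ is a stop between vowels /a/ and /e/, so it spirantizes to the fricative [x]. → [faaxigjawaxe].

kizuavifexozaa, gusaujefrovausu, faaxigjawaxe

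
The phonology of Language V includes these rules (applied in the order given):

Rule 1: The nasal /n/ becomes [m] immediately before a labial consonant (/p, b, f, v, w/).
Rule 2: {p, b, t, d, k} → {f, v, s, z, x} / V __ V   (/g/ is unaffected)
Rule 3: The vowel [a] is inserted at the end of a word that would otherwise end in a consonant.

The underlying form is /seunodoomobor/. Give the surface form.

seunozoomovora

Rule 1 (nasal place assimilation): no segment meets the environment; /seunodoomobor/ is unchanged.
Rule 2 (intervocalic spirantization): /d/ is a stop between vowels /o/ and /o/, so it spirantizes to the fricative [z]. /b/ is a stop between vowels /o/ and /o/, so it spirantizes to the fricative [v]. /seunodoomobor/ → seunozoomovor.
Rule 3 (final a-epenthesis): the form ends in the consonant /r/, so [a] is inserted word-finally. /seunozoomovor/ → seunozoomovora.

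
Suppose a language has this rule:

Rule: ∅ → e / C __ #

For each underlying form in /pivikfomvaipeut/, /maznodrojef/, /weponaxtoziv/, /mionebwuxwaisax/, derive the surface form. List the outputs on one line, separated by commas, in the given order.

pivikfomvaipeute, maznodrojefe, weponaxtozive, mionebwuxwaisaxe

/pivikfomvaipeut/: the form ends in the consonant /t/, so [e] is inserted word-finally. → [pivikfomvaipeute].
/maznodrojef/: the form ends in the consonant /f/, so [e] is inserted word-finally. → [maznodrojefe].
/weponaxtoziv/: the form ends in the consonant /v/, so [e] is inserted word-finally. → [weponaxtozive].
/mionebwuxwaisax/: the form ends in the consonant /x/, so [e] is inserted word-finally. → [mionebwuxwaisaxe].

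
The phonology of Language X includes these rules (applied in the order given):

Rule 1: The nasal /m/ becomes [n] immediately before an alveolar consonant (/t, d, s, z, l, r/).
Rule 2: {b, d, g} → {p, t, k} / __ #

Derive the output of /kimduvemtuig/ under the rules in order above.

kinduventuik

Rule 1 (nasal place assimilation): /m/ precedes the alveolar consonant /d/, so it assimilates in place to [n]. /m/ precedes the alveolar consonant /t/, so it assimilates in place to [n]. /kimduvemtuig/ → kinduventuig.
Rule 2 (final devoicing): /g/ is a voiced stop in word-final position, so it devoices to [k]. /kinduventuig/ → kinduventuik.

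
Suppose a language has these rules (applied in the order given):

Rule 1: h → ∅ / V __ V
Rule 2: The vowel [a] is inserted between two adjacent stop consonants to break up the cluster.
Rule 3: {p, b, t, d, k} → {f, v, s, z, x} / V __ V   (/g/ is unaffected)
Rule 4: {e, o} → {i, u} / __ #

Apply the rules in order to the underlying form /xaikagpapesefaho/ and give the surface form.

xaixagafafesefau

Rule 1 (intervocalic h-deletion): /h/ occurs between vowels /a/ and /o/, so it deletes. /xaikagpapesefaho/ → xaikagpapesefao.
Rule 2 (stop-cluster a-epenthesis): /g/ and /p/ form a stop–stop cluster, so [a] is inserted between them. /xaikagpapesefao/ → xaikagapapesefao.
Rule 3 (intervocalic spirantization): /k/ is a stop between vowels /i/ and /a/, so it spirantizes to the fricative [x]. /p/ is a stop between vowels /a/ and /a/, so it spirantizes to the fricative [f]. /p/ is a stop between vowels /a/ and /e/, so it spirantizes to the fricative [f]. /xaikagapapesefao/ → xaixagafafesefao.
Rule 4 (final vowel raising): /o/ is a mid vowel in word-final position, so it raises to [u]. /xaixagafafesefao/ → xaixagafafesefau.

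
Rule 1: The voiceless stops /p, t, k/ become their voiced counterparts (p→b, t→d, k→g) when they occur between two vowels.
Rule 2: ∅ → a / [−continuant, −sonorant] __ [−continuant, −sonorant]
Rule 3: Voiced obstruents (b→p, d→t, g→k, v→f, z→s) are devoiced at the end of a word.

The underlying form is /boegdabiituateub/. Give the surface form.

boegadabiiduadeup

Rule 1 (intervocalic voicing): /t/ is a voiceless stop between vowels /i/ and /u/, so it voices to [d]. /t/ is a voiceless stop between vowels /a/ and /e/, so it voices to [d]. /boegdabiituateub/ → boegdabiiduadeub.
Rule 2 (stop-cluster a-epenthesis): /g/ and /d/ form a stop–stop cluster, so [a] is inserted between them. /boegdabiiduadeub/ → boegadabiiduadeub.
Rule 3 (final devoicing): /b/ is a voiced obstruent in word-final position, so it devoices to [p]. /boegadabiiduadeub/ → boegadabiiduadeup.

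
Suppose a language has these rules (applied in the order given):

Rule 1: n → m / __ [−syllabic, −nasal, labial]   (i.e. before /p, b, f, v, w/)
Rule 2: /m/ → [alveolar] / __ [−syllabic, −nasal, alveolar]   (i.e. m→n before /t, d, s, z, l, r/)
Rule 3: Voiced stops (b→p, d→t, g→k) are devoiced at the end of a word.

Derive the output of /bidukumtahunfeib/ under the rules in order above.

Rule 1 (nasal place assimilation): /n/ precedes the labial consonant /f/, so it assimilates in place to [m]. /bidukumtahunfeib/ → bidukumtahumfeib.
Rule 2 (nasal place assimilation): /m/ precedes the alveolar consonant /t/, so it assimilates in place to [n]. /bidukumtahumfeib/ → bidukuntahumfeib.
Rule 3 (final devoicing): /b/ is a voiced stop in word-final position, so it devoices to [p]. /bidukuntahumfeib/ → bidukuntahumfeip.

bidukuntahumfeip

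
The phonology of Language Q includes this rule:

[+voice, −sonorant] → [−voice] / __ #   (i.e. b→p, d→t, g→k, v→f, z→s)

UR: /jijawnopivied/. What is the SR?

jijawnopiviet

/d/ is a voiced obstruent in word-final position, so it devoices to [t].
The other instance of /v/ does not occur in the required environment and remains unchanged.
Surface form: [jijawnopiviet].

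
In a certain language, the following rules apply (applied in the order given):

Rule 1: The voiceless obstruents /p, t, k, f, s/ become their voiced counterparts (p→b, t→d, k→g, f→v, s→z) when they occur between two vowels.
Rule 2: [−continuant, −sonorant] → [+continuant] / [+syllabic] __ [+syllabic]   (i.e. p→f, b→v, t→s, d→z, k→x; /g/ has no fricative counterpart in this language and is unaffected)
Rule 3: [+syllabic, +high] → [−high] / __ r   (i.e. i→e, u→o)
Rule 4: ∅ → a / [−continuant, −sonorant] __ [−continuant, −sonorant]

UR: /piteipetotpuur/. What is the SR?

pizeivezotapuor

Rule 1 (intervocalic voicing): /t/ is a voiceless obstruent between vowels /i/ and /e/, so it voices to [d]. /p/ is a voiceless obstruent between vowels /i/ and /e/, so it voices to [b]. /t/ is a voiceless obstruent between vowels /e/ and /o/, so it voices to [d]. /piteipetotpuur/ → pideibedotpuur.
Rule 2 (intervocalic spirantization): /d/ is a stop between vowels /i/ and /e/, so it spirantizes to the fricative [z]. /b/ is a stop between vowels /i/ and /e/, so it spirantizes to the fricative [v]. /d/ is a stop between vowels /e/ and /o/, so it spirantizes to the fricative [z]. /pideibedotpuur/ → pizeivezotpuur.
Rule 3 (pre-rhotic lowering): /u/ is a high vowel immediately before /r/, so it lowers to [o]. /pizeivezotpuur/ → pizeivezotpuor.
Rule 4 (stop-cluster a-epenthesis): /t/ and /p/ form a stop–stop cluster, so [a] is inserted between them. /pizeivezotpuor/ → pizeivezotapuor.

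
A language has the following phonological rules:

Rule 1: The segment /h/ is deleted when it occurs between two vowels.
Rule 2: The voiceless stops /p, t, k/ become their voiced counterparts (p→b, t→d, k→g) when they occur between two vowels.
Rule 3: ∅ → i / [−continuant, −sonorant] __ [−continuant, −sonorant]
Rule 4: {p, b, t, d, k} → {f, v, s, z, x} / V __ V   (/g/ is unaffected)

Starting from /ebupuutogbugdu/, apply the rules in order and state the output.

evuvuuzogivugizu

Rule 1 (intervocalic h-deletion): no segment meets the environment; /ebupuutogbugdu/ is unchanged.
Rule 2 (intervocalic voicing): /p/ is a voiceless stop between vowels /u/ and /u/, so it voices to [b]. /t/ is a voiceless stop between vowels /u/ and /o/, so it voices to [d]. /ebupuutogbugdu/ → ebubuudogbugdu.
Rule 3 (stop-cluster i-epenthesis): /g/ and /b/ form a stop–stop cluster, so [i] is inserted between them. /g/ and /d/ form a stop–stop cluster, so [i] is inserted between them. /ebubuudogbugdu/ → ebubuudogibugidu.
Rule 4 (intervocalic spirantization): /b/ is a stop between vowels /e/ and /u/, so it spirantizes to the fricative [v]. /b/ is a stop between vowels /u/ and /u/, so it spirantizes to the fricative [v]. /d/ is a stop between vowels /u/ and /o/, so it spirantizes to the fricative [z]. /b/ is a stop between vowels /i/ and /u/, so it spirantizes to the fricative [v]. /d/ is a stop between vowels /i/ and /u/, so it spirantizes to the fricative [z]. /ebubuudogibugidu/ → evuvuuzogivugizu.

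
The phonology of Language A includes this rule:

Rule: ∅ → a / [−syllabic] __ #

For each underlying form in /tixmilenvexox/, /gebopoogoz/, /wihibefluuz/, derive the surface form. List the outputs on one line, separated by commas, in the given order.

/tixmilenvexox/: the form ends in the consonant /x/, so [a] is inserted word-finally. → [tixmilenvexoxa].
/gebopoogoz/: the form ends in the consonant /z/, so [a] is inserted word-finally. → [gebopoogoza].
/wihibefluuz/: the form ends in the consonant /z/, so [a] is inserted word-finally. → [wihibefluuza].

tixmilenvexoxa, gebopoogoza, wihibefluuza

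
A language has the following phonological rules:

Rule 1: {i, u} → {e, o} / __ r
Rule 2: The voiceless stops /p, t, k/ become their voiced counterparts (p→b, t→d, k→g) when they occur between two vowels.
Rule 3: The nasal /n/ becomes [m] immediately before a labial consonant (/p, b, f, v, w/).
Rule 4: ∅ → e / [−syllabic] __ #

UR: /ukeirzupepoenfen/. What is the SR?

Rule 1 (pre-rhotic lowering): /i/ is a high vowel immediately before /r/, so it lowers to [e]. /ukeirzupepoenfen/ → ukeerzupepoenfen.
Rule 2 (intervocalic voicing): /k/ is a voiceless stop between vowels /u/ and /e/, so it voices to [g]. /p/ is a voiceless stop between vowels /u/ and /e/, so it voices to [b]. /p/ is a voiceless stop between vowels /e/ and /o/, so it voices to [b]. /ukeerzupepoenfen/ → ugeerzubeboenfen.
Rule 3 (nasal place assimilation): /n/ precedes the labial consonant /f/, so it assimilates in place to [m]. /ugeerzubeboenfen/ → ugeerzubeboemfen.
Rule 4 (final e-epenthesis): the form ends in the consonant /n/, so [e] is inserted word-finally. /ugeerzubeboemfen/ → ugeerzubeboemfene.

ugeerzubeboemfene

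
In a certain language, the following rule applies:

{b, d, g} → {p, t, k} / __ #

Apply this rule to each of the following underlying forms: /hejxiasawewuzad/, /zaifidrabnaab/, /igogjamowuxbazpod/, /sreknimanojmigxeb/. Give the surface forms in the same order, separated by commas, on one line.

/hejxiasawewuzad/: /d/ is a voiced stop in word-final position, so it devoices to [t]. → [hejxiasawewuzat].
/zaifidrabnaab/: /b/ is a voiced stop in word-final position, so it devoices to [p]. → [zaifidrabnaap].
/igogjamowuxbazpod/: /d/ is a voiced stop in word-final position, so it devoices to [t]. → [igogjamowuxbazpot].
/sreknimanojmigxeb/: /b/ is a voiced stop in word-final position, so it devoices to [p]. → [sreknimanojmigxep].

hejxiasawewuzat, zaifidrabnaap, igogjamowuxbazpot, sreknimanojmigxep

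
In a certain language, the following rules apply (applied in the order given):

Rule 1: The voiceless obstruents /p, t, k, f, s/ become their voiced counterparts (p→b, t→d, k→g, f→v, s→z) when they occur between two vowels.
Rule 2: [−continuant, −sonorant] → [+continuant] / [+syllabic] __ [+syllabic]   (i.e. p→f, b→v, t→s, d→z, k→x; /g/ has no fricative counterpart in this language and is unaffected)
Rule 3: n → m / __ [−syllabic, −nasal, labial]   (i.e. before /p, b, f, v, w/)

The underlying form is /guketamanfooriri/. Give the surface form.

gugezamamfooriri

Rule 1 (intervocalic voicing): /k/ is a voiceless obstruent between vowels /u/ and /e/, so it voices to [g]. /t/ is a voiceless obstruent between vowels /e/ and /a/, so it voices to [d]. /guketamanfooriri/ → gugedamanfooriri.
Rule 2 (intervocalic spirantization): /d/ is a stop between vowels /e/ and /a/, so it spirantizes to the fricative [z]. /gugedamanfooriri/ → gugezamanfooriri.
Rule 3 (nasal place assimilation): /n/ precedes the labial consonant /f/, so it assimilates in place to [m]. /gugezamanfooriri/ → gugezamamfooriri.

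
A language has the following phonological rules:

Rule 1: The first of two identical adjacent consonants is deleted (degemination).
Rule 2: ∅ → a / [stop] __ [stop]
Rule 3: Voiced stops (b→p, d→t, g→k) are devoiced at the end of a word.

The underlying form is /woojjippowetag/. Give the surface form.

Rule 1 (degemination): /jj/ is a geminate; the first /j/ deletes. /pp/ is a geminate; the first /p/ deletes. /woojjippowetag/ → woojipowetag.
Rule 2 (stop-cluster a-epenthesis): no segment meets the environment; /woojipowetag/ is unchanged.
Rule 3 (final devoicing): /g/ is a voiced stop in word-final position, so it devoices to [k]. /woojipowetag/ → woojipowetak.

woojipowetak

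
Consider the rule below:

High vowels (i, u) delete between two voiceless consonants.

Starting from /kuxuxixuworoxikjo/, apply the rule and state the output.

kxxxuworoxkjo

/u/ is a high vowel flanked by voiceless consonants /k/ and /x/, so it deletes.
/u/ is a high vowel flanked by voiceless consonants /x/ and /x/, so it deletes.
/i/ is a high vowel flanked by voiceless consonants /x/ and /x/, so it deletes.
/i/ is a high vowel flanked by voiceless consonants /x/ and /k/, so it deletes.
Surface form: [kxxxuworoxkjo].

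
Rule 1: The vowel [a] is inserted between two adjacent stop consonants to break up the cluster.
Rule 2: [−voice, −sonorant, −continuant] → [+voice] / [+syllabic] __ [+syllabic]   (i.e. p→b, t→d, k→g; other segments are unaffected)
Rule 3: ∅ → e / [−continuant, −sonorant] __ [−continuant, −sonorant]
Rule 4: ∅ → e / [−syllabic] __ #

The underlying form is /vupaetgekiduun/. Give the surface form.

vubaedagegiduune

Rule 1 (stop-cluster a-epenthesis): /t/ and /g/ form a stop–stop cluster, so [a] is inserted between them. /vupaetgekiduun/ → vupaetagekiduun.
Rule 2 (intervocalic voicing): /p/ is a voiceless stop between vowels /u/ and /a/, so it voices to [b]. /t/ is a voiceless stop between vowels /e/ and /a/, so it voices to [d]. /k/ is a voiceless stop between vowels /e/ and /i/, so it voices to [g]. /vupaetagekiduun/ → vubaedagegiduun.
Rule 3 (stop-cluster e-epenthesis): no segment meets the environment; /vubaedagegiduun/ is unchanged.
Rule 4 (final e-epenthesis): the form ends in the consonant /n/, so [e] is inserted word-finally. /vubaedagegiduun/ → vubaedagegiduune.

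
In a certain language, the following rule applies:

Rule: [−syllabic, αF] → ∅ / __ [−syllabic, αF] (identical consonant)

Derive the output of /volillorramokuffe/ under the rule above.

voliloramokufe

/ll/ is a geminate; the first /l/ deletes.
/rr/ is a geminate; the first /r/ deletes.
/ff/ is a geminate; the first /f/ deletes.
The other instances of /v/, /l/, /r/, /m/, /k/, /f/ do not occur in the required environment and remain unchanged.
Surface form: [voliloramokufe].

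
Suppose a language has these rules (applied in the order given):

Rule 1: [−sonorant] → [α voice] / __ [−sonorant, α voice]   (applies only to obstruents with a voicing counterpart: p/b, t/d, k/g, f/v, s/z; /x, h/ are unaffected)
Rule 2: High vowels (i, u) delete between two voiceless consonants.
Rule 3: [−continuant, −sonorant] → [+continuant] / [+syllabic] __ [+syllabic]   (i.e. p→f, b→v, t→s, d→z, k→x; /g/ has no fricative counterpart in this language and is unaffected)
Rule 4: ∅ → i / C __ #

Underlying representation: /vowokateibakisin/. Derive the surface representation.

vowoxaseivaksini

Rule 1 (regressive voicing assimilation): no segment meets the environment; /vowokateibakisin/ is unchanged.
Rule 2 (high vowel syncope): /i/ is a high vowel flanked by voiceless consonants /k/ and /s/, so it deletes. /vowokateibakisin/ → vowokateibaksin.
Rule 3 (intervocalic spirantization): /k/ is a stop between vowels /o/ and /a/, so it spirantizes to the fricative [x]. /t/ is a stop between vowels /a/ and /e/, so it spirantizes to the fricative [s]. /b/ is a stop between vowels /i/ and /a/, so it spirantizes to the fricative [v]. /vowokateibaksin/ → vowoxaseivaksin.
Rule 4 (final i-epenthesis): the form ends in the consonant /n/, so [i] is inserted word-finally. /vowoxaseivaksin/ → vowoxaseivaksini.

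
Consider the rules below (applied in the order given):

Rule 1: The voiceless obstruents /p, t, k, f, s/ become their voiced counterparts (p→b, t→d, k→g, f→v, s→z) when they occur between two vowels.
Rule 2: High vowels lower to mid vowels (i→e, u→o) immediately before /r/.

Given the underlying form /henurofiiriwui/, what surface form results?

henorovieriwui

Rule 1 (intervocalic voicing): /f/ is a voiceless obstruent between vowels /o/ and /i/, so it voices to [v]. /henurofiiriwui/ → henuroviiriwui.
Rule 2 (pre-rhotic lowering): /u/ is a high vowel immediately before /r/, so it lowers to [o]. /i/ is a high vowel immediately before /r/, so it lowers to [e]. /henuroviiriwui/ → henorovieriwui.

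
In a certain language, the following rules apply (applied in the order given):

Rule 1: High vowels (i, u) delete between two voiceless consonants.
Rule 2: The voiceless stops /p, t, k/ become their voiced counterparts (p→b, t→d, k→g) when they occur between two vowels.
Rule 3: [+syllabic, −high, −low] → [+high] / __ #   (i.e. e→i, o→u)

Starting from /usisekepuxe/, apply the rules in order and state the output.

ussegepxi

Rule 1 (high vowel syncope): /i/ is a high vowel flanked by voiceless consonants /s/ and /s/, so it deletes. /u/ is a high vowel flanked by voiceless consonants /p/ and /x/, so it deletes. /usisekepuxe/ → ussekepxe.
Rule 2 (intervocalic voicing): /k/ is a voiceless stop between vowels /e/ and /e/, so it voices to [g]. /ussekepxe/ → ussegepxe.
Rule 3 (final vowel raising): /e/ is a mid vowel in word-final position, so it raises to [i]. /ussegepxe/ → ussegepxi.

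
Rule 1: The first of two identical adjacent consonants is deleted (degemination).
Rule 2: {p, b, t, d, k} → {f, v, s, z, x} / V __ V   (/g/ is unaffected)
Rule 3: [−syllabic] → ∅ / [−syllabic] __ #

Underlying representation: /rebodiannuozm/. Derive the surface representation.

Rule 1 (degemination): /nn/ is a geminate; the first /n/ deletes. /rebodiannuozm/ → rebodianuozm.
Rule 2 (intervocalic spirantization): /b/ is a stop between vowels /e/ and /o/, so it spirantizes to the fricative [v]. /d/ is a stop between vowels /o/ and /i/, so it spirantizes to the fricative [z]. /rebodianuozm/ → revozianuozm.
Rule 3 (final cluster simplification): /m/ is the second consonant of a word-final cluster /zm/, so it deletes. /revozianuozm/ → revozianuoz.

revozianuoz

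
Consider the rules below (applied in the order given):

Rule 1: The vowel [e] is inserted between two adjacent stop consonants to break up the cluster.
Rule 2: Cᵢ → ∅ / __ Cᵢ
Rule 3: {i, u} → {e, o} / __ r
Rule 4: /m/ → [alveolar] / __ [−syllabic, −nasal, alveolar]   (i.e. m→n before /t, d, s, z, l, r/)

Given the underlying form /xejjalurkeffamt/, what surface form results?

xejalorkefant

Rule 1 (stop-cluster e-epenthesis): no segment meets the environment; /xejjalurkeffamt/ is unchanged.
Rule 2 (degemination): /jj/ is a geminate; the first /j/ deletes. /ff/ is a geminate; the first /f/ deletes. /xejjalurkeffamt/ → xejalurkefamt.
Rule 3 (pre-rhotic lowering): /u/ is a high vowel immediately before /r/, so it lowers to [o]. /xejalurkefamt/ → xejalorkefamt.
Rule 4 (nasal place assimilation): /m/ precedes the alveolar consonant /t/, so it assimilates in place to [n]. /xejalorkefamt/ → xejalorkefant.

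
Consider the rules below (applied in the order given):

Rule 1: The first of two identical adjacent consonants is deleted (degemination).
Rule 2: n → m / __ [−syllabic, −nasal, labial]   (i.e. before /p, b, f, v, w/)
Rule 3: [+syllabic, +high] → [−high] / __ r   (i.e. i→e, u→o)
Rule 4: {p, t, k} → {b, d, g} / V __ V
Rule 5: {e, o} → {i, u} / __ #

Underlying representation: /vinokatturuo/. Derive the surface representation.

Rule 1 (degemination): /tt/ is a geminate; the first /t/ deletes. /vinokatturuo/ → vinokaturuo.
Rule 2 (nasal place assimilation): no segment meets the environment; /vinokaturuo/ is unchanged.
Rule 3 (pre-rhotic lowering): /u/ is a high vowel immediately before /r/, so it lowers to [o]. /vinokaturuo/ → vinokatoruo.
Rule 4 (intervocalic voicing): /k/ is a voiceless stop between vowels /o/ and /a/, so it voices to [g]. /t/ is a voiceless stop between vowels /a/ and /o/, so it voices to [d]. /vinokatoruo/ → vinogadoruo.
Rule 5 (final vowel raising): /o/ is a mid vowel in word-final position, so it raises to [u]. /vinogadoruo/ → vinogadoruu.

vinogadoruu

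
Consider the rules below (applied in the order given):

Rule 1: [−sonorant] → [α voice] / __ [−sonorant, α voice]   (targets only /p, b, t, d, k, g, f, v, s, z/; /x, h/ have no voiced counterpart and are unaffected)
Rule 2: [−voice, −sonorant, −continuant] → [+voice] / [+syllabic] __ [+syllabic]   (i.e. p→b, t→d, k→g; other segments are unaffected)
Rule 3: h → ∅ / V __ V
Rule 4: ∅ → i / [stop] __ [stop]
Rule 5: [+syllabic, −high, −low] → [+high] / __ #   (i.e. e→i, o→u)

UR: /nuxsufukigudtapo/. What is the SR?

nuxsufugigutitabu

Rule 1 (regressive voicing assimilation): /d/ precedes the voiceless obstruent /t/, so it devoices to [t] by assimilation. /nuxsufukigudtapo/ → nuxsufukiguttapo.
Rule 2 (intervocalic voicing): /k/ is a voiceless stop between vowels /u/ and /i/, so it voices to [g]. /p/ is a voiceless stop between vowels /a/ and /o/, so it voices to [b]. /nuxsufukiguttapo/ → nuxsufugiguttabo.
Rule 3 (intervocalic h-deletion): no segment meets the environment; /nuxsufugiguttabo/ is unchanged.
Rule 4 (stop-cluster i-epenthesis): /t/ and /t/ form a stop–stop cluster, so [i] is inserted between them. /nuxsufugiguttabo/ → nuxsufugigutitabo.
Rule 5 (final vowel raising): /o/ is a mid vowel in word-final position, so it raises to [u]. /nuxsufugigutitabo/ → nuxsufugigutitabu.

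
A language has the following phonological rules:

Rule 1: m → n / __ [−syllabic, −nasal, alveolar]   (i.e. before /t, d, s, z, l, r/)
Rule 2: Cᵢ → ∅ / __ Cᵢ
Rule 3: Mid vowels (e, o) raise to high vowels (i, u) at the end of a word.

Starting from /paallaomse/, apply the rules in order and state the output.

Rule 1 (nasal place assimilation): /m/ precedes the alveolar consonant /s/, so it assimilates in place to [n]. /paallaomse/ → paallaonse.
Rule 2 (degemination): /ll/ is a geminate; the first /l/ deletes. /paallaonse/ → paalaonse.
Rule 3 (final vowel raising): /e/ is a mid vowel in word-final position, so it raises to [i]. /paalaonse/ → paalaonsi.

paalaonsi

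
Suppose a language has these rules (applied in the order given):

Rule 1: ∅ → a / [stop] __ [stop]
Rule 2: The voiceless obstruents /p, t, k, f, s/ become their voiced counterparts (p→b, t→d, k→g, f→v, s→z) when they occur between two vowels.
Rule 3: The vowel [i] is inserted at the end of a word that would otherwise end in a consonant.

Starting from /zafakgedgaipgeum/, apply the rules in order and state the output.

Rule 1 (stop-cluster a-epenthesis): /k/ and /g/ form a stop–stop cluster, so [a] is inserted between them. /d/ and /g/ form a stop–stop cluster, so [a] is inserted between them. /p/ and /g/ form a stop–stop cluster, so [a] is inserted between them. /zafakgedgaipgeum/ → zafakagedagaipageum.
Rule 2 (intervocalic voicing): /f/ is a voiceless obstruent between vowels /a/ and /a/, so it voices to [v]. /k/ is a voiceless obstruent between vowels /a/ and /a/, so it voices to [g]. /p/ is a voiceless obstruent between vowels /i/ and /a/, so it voices to [b]. /zafakagedagaipageum/ → zavagagedagaibageum.
Rule 3 (final i-epenthesis): the form ends in the consonant /m/, so [i] is inserted word-finally. /zavagagedagaibageum/ → zavagagedagaibageumi.

zavagagedagaibageumi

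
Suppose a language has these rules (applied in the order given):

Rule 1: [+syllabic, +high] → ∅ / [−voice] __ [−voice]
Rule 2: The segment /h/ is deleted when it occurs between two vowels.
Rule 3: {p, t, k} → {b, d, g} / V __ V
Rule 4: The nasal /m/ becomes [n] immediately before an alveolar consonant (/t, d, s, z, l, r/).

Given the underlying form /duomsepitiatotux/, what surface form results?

duonseptiadotx

Rule 1 (high vowel syncope): /i/ is a high vowel flanked by voiceless consonants /p/ and /t/, so it deletes. /u/ is a high vowel flanked by voiceless consonants /t/ and /x/, so it deletes. /duomsepitiatotux/ → duomseptiatotx.
Rule 2 (intervocalic h-deletion): no segment meets the environment; /duomseptiatotx/ is unchanged.
Rule 3 (intervocalic voicing): /t/ is a voiceless stop between vowels /a/ and /o/, so it voices to [d]. /duomseptiatotx/ → duomseptiadotx.
Rule 4 (nasal place assimilation): /m/ precedes the alveolar consonant /s/, so it assimilates in place to [n]. /duomseptiadotx/ → duonseptiadotx.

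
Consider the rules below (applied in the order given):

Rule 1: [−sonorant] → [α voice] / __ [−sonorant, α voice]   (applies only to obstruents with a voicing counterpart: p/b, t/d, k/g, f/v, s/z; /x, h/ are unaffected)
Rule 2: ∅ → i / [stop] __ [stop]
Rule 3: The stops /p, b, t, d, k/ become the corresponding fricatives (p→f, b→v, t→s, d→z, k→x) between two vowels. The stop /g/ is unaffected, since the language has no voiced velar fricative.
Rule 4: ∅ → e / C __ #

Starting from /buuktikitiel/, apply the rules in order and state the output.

Rule 1 (regressive voicing assimilation): no segment meets the environment; /buuktikitiel/ is unchanged.
Rule 2 (stop-cluster i-epenthesis): /k/ and /t/ form a stop–stop cluster, so [i] is inserted between them. /buuktikitiel/ → buukitikitiel.
Rule 3 (intervocalic spirantization): /k/ is a stop between vowels /u/ and /i/, so it spirantizes to the fricative [x]. /t/ is a stop between vowels /i/ and /i/, so it spirantizes to the fricative [s]. /k/ is a stop between vowels /i/ and /i/, so it spirantizes to the fricative [x]. /t/ is a stop between vowels /i/ and /i/, so it spirantizes to the fricative [s]. /buukitikitiel/ → buuxisixisiel.
Rule 4 (final e-epenthesis): the form ends in the consonant /l/, so [e] is inserted word-finally. /buuxisixisiel/ → buuxisixisiele.

buuxisixisiele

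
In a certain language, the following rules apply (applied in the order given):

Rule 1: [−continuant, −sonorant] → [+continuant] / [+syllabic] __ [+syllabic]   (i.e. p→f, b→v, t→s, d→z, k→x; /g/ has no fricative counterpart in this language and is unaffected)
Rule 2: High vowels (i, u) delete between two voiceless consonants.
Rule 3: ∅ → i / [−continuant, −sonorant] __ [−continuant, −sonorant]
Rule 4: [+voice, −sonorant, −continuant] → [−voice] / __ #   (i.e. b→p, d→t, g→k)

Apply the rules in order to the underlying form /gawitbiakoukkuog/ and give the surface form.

gawitibiaxoukikuok

Rule 1 (intervocalic spirantization): /k/ is a stop between vowels /a/ and /o/, so it spirantizes to the fricative [x]. /gawitbiakoukkuog/ → gawitbiaxoukkuog.
Rule 2 (high vowel syncope): no segment meets the environment; /gawitbiaxoukkuog/ is unchanged.
Rule 3 (stop-cluster i-epenthesis): /t/ and /b/ form a stop–stop cluster, so [i] is inserted between them. /k/ and /k/ form a stop–stop cluster, so [i] is inserted between them. /gawitbiaxoukkuog/ → gawitibiaxoukikuog.
Rule 4 (final devoicing): /g/ is a voiced stop in word-final position, so it devoices to [k]. /gawitibiaxoukikuog/ → gawitibiaxoukikuok.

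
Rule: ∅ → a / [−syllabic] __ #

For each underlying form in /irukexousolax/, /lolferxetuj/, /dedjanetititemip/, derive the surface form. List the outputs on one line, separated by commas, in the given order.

/irukexousolax/: the form ends in the consonant /x/, so [a] is inserted word-finally. → [irukexousolaxa].
/lolferxetuj/: the form ends in the consonant /j/, so [a] is inserted word-finally. → [lolferxetuja].
/dedjanetititemip/: the form ends in the consonant /p/, so [a] is inserted word-finally. → [dedjanetititemipa].

irukexousolaxa, lolferxetuja, dedjanetititemipa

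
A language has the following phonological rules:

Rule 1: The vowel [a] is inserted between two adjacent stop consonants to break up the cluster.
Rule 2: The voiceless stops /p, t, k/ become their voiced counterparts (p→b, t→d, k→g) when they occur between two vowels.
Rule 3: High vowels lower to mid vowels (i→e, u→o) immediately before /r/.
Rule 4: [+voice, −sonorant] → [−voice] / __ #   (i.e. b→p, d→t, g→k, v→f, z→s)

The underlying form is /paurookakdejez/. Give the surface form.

Rule 1 (stop-cluster a-epenthesis): /k/ and /d/ form a stop–stop cluster, so [a] is inserted between them. /paurookakdejez/ → paurookakadejez.
Rule 2 (intervocalic voicing): /k/ is a voiceless stop between vowels /o/ and /a/, so it voices to [g]. /k/ is a voiceless stop between vowels /a/ and /a/, so it voices to [g]. /paurookakadejez/ → pauroogagadejez.
Rule 3 (pre-rhotic lowering): /u/ is a high vowel immediately before /r/, so it lowers to [o]. /pauroogagadejez/ → paoroogagadejez.
Rule 4 (final devoicing): /z/ is a voiced obstruent in word-final position, so it devoices to [s]. /paoroogagadejez/ → paoroogagadejes.

paoroogagadejes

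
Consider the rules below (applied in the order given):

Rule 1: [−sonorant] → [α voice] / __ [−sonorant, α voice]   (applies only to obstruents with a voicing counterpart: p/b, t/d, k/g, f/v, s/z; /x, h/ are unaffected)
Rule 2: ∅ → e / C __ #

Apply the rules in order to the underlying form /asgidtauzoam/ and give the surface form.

azgittauzoame

Rule 1 (regressive voicing assimilation): /s/ precedes the voiced obstruent /g/, so it voices to [z] by assimilation. /d/ precedes the voiceless obstruent /t/, so it devoices to [t] by assimilation. /asgidtauzoam/ → azgittauzoam.
Rule 2 (final e-epenthesis): the form ends in the consonant /m/, so [e] is inserted word-finally. /azgittauzoam/ → azgittauzoame.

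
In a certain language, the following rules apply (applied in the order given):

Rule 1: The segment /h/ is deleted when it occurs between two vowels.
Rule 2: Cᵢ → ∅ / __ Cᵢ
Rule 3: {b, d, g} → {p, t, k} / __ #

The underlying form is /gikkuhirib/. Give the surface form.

Rule 1 (intervocalic h-deletion): /h/ occurs between vowels /u/ and /i/, so it deletes. /gikkuhirib/ → gikkuirib.
Rule 2 (degemination): /kk/ is a geminate; the first /k/ deletes. /gikkuirib/ → gikuirib.
Rule 3 (final devoicing): /b/ is a voiced stop in word-final position, so it devoices to [p]. /gikuirib/ → gikuirip.

gikuirip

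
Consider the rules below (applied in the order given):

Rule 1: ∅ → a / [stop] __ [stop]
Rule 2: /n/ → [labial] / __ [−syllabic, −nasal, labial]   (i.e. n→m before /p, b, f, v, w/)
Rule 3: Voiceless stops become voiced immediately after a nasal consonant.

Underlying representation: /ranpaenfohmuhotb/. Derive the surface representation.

Rule 1 (stop-cluster a-epenthesis): /t/ and /b/ form a stop–stop cluster, so [a] is inserted between them. /ranpaenfohmuhotb/ → ranpaenfohmuhotab.
Rule 2 (nasal place assimilation): /n/ precedes the labial consonant /p/, so it assimilates in place to [m]. /n/ precedes the labial consonant /f/, so it assimilates in place to [m]. /ranpaenfohmuhotab/ → rampaemfohmuhotab.
Rule 3 (post-nasal voicing): /p/ is a voiceless stop immediately after the nasal /m/, so it voices to [b]. /rampaemfohmuhotab/ → rambaemfohmuhotab.

rambaemfohmuhotab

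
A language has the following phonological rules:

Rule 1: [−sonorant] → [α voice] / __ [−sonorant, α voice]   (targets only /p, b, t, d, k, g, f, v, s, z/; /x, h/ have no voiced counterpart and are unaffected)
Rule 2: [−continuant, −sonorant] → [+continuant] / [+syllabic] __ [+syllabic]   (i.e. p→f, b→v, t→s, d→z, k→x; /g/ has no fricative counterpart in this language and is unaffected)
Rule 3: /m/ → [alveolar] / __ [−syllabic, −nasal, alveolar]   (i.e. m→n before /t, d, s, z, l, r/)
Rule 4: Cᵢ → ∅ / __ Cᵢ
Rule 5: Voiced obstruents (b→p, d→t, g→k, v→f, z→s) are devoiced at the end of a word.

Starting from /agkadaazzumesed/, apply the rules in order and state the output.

Rule 1 (regressive voicing assimilation): /g/ precedes the voiceless obstruent /k/, so it devoices to [k] by assimilation. /agkadaazzumesed/ → akkadaazzumesed.
Rule 2 (intervocalic spirantization): /d/ is a stop between vowels /a/ and /a/, so it spirantizes to the fricative [z]. /akkadaazzumesed/ → akkazaazzumesed.
Rule 3 (nasal place assimilation): no segment meets the environment; /akkazaazzumesed/ is unchanged.
Rule 4 (degemination): /kk/ is a geminate; the first /k/ deletes. /zz/ is a geminate; the first /z/ deletes. /akkazaazzumesed/ → akazaazumesed.
Rule 5 (final devoicing): /d/ is a voiced obstruent in word-final position, so it devoices to [t]. /akazaazumesed/ → akazaazumeset.

akazaazumeset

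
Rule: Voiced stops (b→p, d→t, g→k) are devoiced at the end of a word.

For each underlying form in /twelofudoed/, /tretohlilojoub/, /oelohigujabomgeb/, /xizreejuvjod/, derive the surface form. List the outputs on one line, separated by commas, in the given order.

/twelofudoed/: /d/ is a voiced stop in word-final position, so it devoices to [t]. → [twelofudoet].
/tretohlilojoub/: /b/ is a voiced stop in word-final position, so it devoices to [p]. → [tretohlilojoup].
/oelohigujabomgeb/: /b/ is a voiced stop in word-final position, so it devoices to [p]. → [oelohigujabomgep].
/xizreejuvjod/: /d/ is a voiced stop in word-final position, so it devoices to [t]. → [xizreejuvjot].

twelofudoet, tretohlilojoup, oelohigujabomgep, xizreejuvjot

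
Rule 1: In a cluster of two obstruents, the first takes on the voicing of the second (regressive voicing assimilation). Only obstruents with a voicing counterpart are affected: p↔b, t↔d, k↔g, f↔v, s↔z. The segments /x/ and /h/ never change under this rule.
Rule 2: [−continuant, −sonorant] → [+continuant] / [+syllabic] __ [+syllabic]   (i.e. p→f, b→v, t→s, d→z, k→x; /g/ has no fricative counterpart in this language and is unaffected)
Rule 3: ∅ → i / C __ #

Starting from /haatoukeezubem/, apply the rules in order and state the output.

Rule 1 (regressive voicing assimilation): no segment meets the environment; /haatoukeezubem/ is unchanged.
Rule 2 (intervocalic spirantization): /t/ is a stop between vowels /a/ and /o/, so it spirantizes to the fricative [s]. /k/ is a stop between vowels /u/ and /e/, so it spirantizes to the fricative [x]. /b/ is a stop between vowels /u/ and /e/, so it spirantizes to the fricative [v]. /haatoukeezubem/ → haasouxeezuvem.
Rule 3 (final i-epenthesis): the form ends in the consonant /m/, so [i] is inserted word-finally. /haasouxeezuvem/ → haasouxeezuvemi.

haasouxeezuvemi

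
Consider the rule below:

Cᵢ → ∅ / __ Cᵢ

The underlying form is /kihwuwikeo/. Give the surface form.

kihwuwikeo

No segment of /kihwuwikeo/ meets the structural description of the rule, so the form surfaces unchanged.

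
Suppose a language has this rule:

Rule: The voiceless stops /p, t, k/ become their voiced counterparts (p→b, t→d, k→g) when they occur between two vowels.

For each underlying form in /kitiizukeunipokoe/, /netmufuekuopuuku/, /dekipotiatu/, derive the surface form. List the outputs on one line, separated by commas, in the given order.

kidiizugeunibogoe, netmufueguobuugu, degibodiadu

/kitiizukeunipokoe/: /t/ is a voiceless stop between vowels /i/ and /i/, so it voices to [d]. /k/ is a voiceless stop between vowels /u/ and /e/, so it voices to [g]. /p/ is a voiceless stop between vowels /i/ and /o/, so it voices to [b]. /k/ is a voiceless stop between vowels /o/ and /o/, so it voices to [g]. → [kidiizugeunibogoe].
/netmufuekuopuuku/: /k/ is a voiceless stop between vowels /e/ and /u/, so it voices to [g]. /p/ is a voiceless stop between vowels /o/ and /u/, so it voices to [b]. /k/ is a voiceless stop between vowels /u/ and /u/, so it voices to [g]. → [netmufueguobuugu].
/dekipotiatu/: /k/ is a voiceless stop between vowels /e/ and /i/, so it voices to [g]. /p/ is a voiceless stop between vowels /i/ and /o/, so it voices to [b]. /t/ is a voiceless stop between vowels /o/ and /i/, so it voices to [d]. /t/ is a voiceless stop between vowels /a/ and /u/, so it voices to [d]. → [degibodiadu].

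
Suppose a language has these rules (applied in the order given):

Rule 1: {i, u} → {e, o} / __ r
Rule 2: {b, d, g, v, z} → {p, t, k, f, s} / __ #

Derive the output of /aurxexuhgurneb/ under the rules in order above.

aorxexuhgornep

Rule 1 (pre-rhotic lowering): /u/ is a high vowel immediately before /r/, so it lowers to [o]. /u/ is a high vowel immediately before /r/, so it lowers to [o]. /aurxexuhgurneb/ → aorxexuhgorneb.
Rule 2 (final devoicing): /b/ is a voiced obstruent in word-final position, so it devoices to [p]. /aorxexuhgorneb/ → aorxexuhgornep.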